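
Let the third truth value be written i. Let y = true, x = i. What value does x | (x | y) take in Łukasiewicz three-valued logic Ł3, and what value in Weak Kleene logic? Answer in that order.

true; i

In Łukasiewicz three-valued logic Ł3: x | y = i | true = true
x | (x | y) = i | true = true
In Weak Kleene logic: x | y = i | true = i
x | (x | y) = i | i = i
They differ because Łukasiewicz three-valued logic Ł3 and Weak Kleene logic treat i differently under the binary connectives.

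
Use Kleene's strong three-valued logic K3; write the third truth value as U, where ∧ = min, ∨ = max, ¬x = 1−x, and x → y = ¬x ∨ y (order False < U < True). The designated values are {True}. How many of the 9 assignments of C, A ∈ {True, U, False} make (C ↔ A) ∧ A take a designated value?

Designated under: (C=True, A=True).

1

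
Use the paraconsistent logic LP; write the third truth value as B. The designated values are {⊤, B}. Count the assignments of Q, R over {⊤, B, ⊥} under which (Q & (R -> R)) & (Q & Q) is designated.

Of the 9 assignments, 6 give a value in {⊤, B}.

6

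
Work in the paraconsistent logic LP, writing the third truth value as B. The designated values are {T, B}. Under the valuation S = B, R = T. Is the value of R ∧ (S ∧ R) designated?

S ∧ R = B ∧ T = B
R ∧ (S ∧ R) = T ∧ B = B
B ∈ {T, B}.

Yes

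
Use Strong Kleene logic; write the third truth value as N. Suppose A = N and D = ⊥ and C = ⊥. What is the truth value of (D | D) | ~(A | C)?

N

D | D = ⊥ | ⊥ = ⊥
A | C = N | ⊥ = N
~(A | C) = ~N = N
(D | D) | ~(A | C) = ⊥ | N = N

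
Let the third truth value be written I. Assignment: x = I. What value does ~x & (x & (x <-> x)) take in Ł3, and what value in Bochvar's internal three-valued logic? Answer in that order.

I; I

In Ł3: ~x = ~I = I
x <-> x = I <-> I = T  [1 − |½−½|]
x & (x <-> x) = I & T = I
~x & (x & (x <-> x)) = I & I = I
In Bochvar's internal three-valued logic: ~x = ~I = I
x <-> x = I <-> I = I
x & (x <-> x) = I & I = I
~x & (x & (x <-> x)) = I & I = I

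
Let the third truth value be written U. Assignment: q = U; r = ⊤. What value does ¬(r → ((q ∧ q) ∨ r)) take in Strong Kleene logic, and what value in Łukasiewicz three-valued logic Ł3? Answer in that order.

In Strong Kleene logic: q ∧ q = U ∧ U = U
(q ∧ q) ∨ r = U ∨ ⊤ = ⊤
r → ((q ∧ q) ∨ r) = ⊤ → ⊤ = ⊤
¬(r → ((q ∧ q) ∨ r)) = ¬⊤ = ⊥
In Łukasiewicz three-valued logic Ł3: q ∧ q = U ∧ U = U
(q ∧ q) ∨ r = U ∨ ⊤ = ⊤
r → ((q ∧ q) ∨ r) = ⊤ → ⊤ = ⊤
¬(r → ((q ∧ q) ∨ r)) = ¬⊤ = ⊥

⊥; ⊥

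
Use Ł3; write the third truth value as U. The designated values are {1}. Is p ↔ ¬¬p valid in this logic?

Yes

Every assignment of p over {1, U, 0} gives a value in {1}.
In particular, with p=U: p ↔ ¬¬p = 1.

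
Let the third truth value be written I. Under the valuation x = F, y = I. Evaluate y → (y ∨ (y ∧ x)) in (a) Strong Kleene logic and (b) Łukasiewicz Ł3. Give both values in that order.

I; T

In Strong Kleene logic: y ∧ x = I ∧ F = F
y ∨ (y ∧ x) = I ∨ F = I
y → (y ∨ (y ∧ x)) = I → I = I  [¬I ∨ I]
In Łukasiewicz Ł3: y ∧ x = I ∧ F = F
y ∨ (y ∧ x) = I ∨ F = I
y → (y ∨ (y ∧ x)) = I → I = T  [min(1, 1−½+½)]
They differ because Strong Kleene logic and Łukasiewicz Ł3 treat I differently under implication.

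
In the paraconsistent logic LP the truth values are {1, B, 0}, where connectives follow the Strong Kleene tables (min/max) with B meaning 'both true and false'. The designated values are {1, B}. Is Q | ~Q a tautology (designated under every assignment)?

Every assignment of Q over {1, B, 0} gives a value in {1, B}.
In particular, with Q=B: Q | ~Q = B.

Yes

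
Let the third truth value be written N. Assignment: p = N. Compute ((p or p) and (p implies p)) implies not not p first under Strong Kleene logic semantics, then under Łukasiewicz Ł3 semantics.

N; ⊤

In Strong Kleene logic: p or p = N or N = N
p implies p = N implies N = N  [not N or N]
(p or p) and (p implies p) = N and N = N
not p = not N = N
not not p = not N = N
((p or p) and (p implies p)) implies not not p = N implies N = N
In Łukasiewicz Ł3: p or p = N or N = N
p implies p = N implies N = ⊤  [min(1, 1−½+½)]
(p or p) and (p implies p) = N and ⊤ = N
not p = not N = N
not not p = not N = N
((p or p) and (p implies p)) implies not not p = N implies N = ⊤
They differ because Strong Kleene logic and Łukasiewicz Ł3 treat N differently under implication.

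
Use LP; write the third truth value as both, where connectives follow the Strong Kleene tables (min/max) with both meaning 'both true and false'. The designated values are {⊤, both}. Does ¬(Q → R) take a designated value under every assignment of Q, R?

No

Countermodel: Q=⊤, R=⊤ gives ⊥, which is not designated.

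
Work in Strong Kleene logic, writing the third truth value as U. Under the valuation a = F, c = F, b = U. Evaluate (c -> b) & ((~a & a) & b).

F

c -> b = F -> U = T  [~F | U]
~a = ~F = T
~a & a = T & F = F
(~a & a) & b = F & U = F
(c -> b) & ((~a & a) & b) = T & F = F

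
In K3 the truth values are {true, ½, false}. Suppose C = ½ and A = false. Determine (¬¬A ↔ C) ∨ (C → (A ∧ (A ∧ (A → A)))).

½

¬A = ¬false = true
¬¬A = ¬true = false
¬¬A ↔ C = false ↔ ½ = ½
A → A = false → false = true
A ∧ (A → A) = false ∧ true = false
A ∧ (A ∧ (A → A)) = false ∧ false = false
C → (A ∧ (A ∧ (A → A))) = ½ → false = ½
(¬¬A ↔ C) ∨ (C → (A ∧ (A ∧ (A → A)))) = ½ ∨ ½ = ½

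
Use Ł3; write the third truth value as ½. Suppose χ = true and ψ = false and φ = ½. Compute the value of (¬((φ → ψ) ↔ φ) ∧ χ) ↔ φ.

½

φ → ψ = ½ → false = ½  [min(1, 1−½+0)]
(φ → ψ) ↔ φ = ½ ↔ ½ = true
¬((φ → ψ) ↔ φ) = ¬true = false
¬((φ → ψ) ↔ φ) ∧ χ = false ∧ true = false
(¬((φ → ψ) ↔ φ) ∧ χ) ↔ φ = false ↔ ½ = ½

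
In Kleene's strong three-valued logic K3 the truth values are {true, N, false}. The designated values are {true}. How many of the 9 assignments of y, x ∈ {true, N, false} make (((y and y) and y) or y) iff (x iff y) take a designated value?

Designated under: (y=true, x=true); (y=false, x=true).

2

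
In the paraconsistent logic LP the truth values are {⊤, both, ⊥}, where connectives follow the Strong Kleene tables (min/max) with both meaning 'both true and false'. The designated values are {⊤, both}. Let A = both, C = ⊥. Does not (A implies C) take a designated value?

Yes

A implies C = both implies ⊥ = both  [not both or ⊥]
not (A implies C) = not both = both
both ∈ {⊤, both}.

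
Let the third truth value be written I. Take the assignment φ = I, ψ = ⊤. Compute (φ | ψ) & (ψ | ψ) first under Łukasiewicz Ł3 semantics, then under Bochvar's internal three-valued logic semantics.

⊤; I

In Łukasiewicz Ł3: φ | ψ = I | ⊤ = ⊤
ψ | ψ = ⊤ | ⊤ = ⊤
(φ | ψ) & (ψ | ψ) = ⊤ & ⊤ = ⊤
In Bochvar's internal three-valued logic: φ | ψ = I | ⊤ = I
ψ | ψ = ⊤ | ⊤ = ⊤
(φ | ψ) & (ψ | ψ) = I & ⊤ = I
They differ because Łukasiewicz Ł3 and Bochvar's internal three-valued logic treat I differently under the binary connectives.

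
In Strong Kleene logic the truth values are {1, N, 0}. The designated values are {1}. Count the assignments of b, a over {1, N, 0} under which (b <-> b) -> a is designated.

3

Designated under: (b=1, a=1); (b=N, a=1); (b=0, a=1).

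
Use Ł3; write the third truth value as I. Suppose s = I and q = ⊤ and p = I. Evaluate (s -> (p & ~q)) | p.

~q = ~⊤ = ⊥
p & ~q = I & ⊥ = ⊥
s -> (p & ~q) = I -> ⊥ = I  [min(1, 1−½+0)]
(s -> (p & ~q)) | p = I | I = I

I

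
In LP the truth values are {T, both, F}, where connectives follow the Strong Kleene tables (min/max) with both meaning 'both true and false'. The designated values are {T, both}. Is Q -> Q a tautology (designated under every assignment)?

Yes

Every assignment of Q over {T, both, F} gives a value in {T, both}.
In particular, with Q=both: Q -> Q = both.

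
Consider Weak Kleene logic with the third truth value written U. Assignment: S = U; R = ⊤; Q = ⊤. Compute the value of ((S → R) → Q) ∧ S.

U

S → R = U → ⊤ = U  [any arg is the third value ⇒ result is the third value]
(S → R) → Q = U → ⊤ = U
((S → R) → Q) ∧ S = U ∧ U = U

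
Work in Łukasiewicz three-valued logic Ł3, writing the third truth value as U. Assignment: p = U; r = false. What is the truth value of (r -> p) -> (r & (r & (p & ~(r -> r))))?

r -> p = false -> U = true  [min(1, 1−0+½)]
r -> r = false -> false = true
~(r -> r) = ~true = false
p & ~(r -> r) = U & false = false
r & (p & ~(r -> r)) = false & false = false
r & (r & (p & ~(r -> r))) = false & false = false
(r -> p) -> (r & (r & (p & ~(r -> r)))) = true -> false = false

false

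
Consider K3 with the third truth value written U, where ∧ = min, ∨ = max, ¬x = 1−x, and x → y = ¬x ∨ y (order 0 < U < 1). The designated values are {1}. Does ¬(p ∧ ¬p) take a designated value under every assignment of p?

Countermodel: p=U gives U, which is not designated.

No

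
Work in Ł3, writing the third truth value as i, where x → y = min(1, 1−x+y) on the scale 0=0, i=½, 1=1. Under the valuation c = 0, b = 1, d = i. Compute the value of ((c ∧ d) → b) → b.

c ∧ d = 0 ∧ i = 0
(c ∧ d) → b = 0 → 1 = 1
((c ∧ d) → b) → b = 1 → 1 = 1

1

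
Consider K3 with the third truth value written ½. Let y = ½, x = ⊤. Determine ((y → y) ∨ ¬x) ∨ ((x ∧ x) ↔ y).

½

y → y = ½ → ½ = ½
¬x = ¬⊤ = ⊥
(y → y) ∨ ¬x = ½ ∨ ⊥ = ½
x ∧ x = ⊤ ∧ ⊤ = ⊤
(x ∧ x) ↔ y = ⊤ ↔ ½ = ½
((y → y) ∨ ¬x) ∨ ((x ∧ x) ↔ y) = ½ ∨ ½ = ½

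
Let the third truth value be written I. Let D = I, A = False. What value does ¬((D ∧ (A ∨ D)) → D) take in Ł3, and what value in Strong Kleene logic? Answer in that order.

In Ł3: A ∨ D = False ∨ I = I
D ∧ (A ∨ D) = I ∧ I = I
(D ∧ (A ∨ D)) → D = I → I = True  [min(1, 1−½+½)]
¬((D ∧ (A ∨ D)) → D) = ¬True = False
In Strong Kleene logic: A ∨ D = False ∨ I = I
D ∧ (A ∨ D) = I ∧ I = I
(D ∧ (A ∨ D)) → D = I → I = I
¬((D ∧ (A ∨ D)) → D) = ¬I = I
They differ because Ł3 and Strong Kleene logic treat I differently under implication.

False; I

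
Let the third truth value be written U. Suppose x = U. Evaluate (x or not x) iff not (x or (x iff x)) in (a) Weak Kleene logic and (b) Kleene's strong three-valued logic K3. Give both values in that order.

U; U

In Weak Kleene logic: not x = not U = U
x or not x = U or U = U
x iff x = U iff U = U
x or (x iff x) = U or U = U
not (x or (x iff x)) = not U = U
(x or not x) iff not (x or (x iff x)) = U iff U = U
In Kleene's strong three-valued logic K3: not x = not U = U
x or not x = U or U = U
x iff x = U iff U = U
x or (x iff x) = U or U = U
not (x or (x iff x)) = not U = U
(x or not x) iff not (x or (x iff x)) = U iff U = U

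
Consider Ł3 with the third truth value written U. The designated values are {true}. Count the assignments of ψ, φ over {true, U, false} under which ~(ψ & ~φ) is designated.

Of the 9 assignments, 5 give a value in {true}.

5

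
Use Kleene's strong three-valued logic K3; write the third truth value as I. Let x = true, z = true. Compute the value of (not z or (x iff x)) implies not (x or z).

not z = not true = false
x iff x = true iff true = true
not z or (x iff x) = false or true = true
x or z = true or true = true
not (x or z) = not true = false
(not z or (x iff x)) implies not (x or z) = true implies false = false

false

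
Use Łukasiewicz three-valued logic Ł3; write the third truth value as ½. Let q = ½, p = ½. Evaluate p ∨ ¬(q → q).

½

q → q = ½ → ½ = T  [min(1, 1−½+½)]
¬(q → q) = ¬T = F
p ∨ ¬(q → q) = ½ ∨ F = ½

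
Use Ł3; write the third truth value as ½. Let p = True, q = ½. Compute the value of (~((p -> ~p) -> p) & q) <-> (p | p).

~p = ~True = False
p -> ~p = True -> False = False
(p -> ~p) -> p = False -> True = True
~((p -> ~p) -> p) = ~True = False
~((p -> ~p) -> p) & q = False & ½ = False
p | p = True | True = True
(~((p -> ~p) -> p) & q) <-> (p | p) = False <-> True = False

False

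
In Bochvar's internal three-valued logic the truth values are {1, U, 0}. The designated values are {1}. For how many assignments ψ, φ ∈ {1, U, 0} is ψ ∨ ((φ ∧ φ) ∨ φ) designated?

3

Designated under: (ψ=1, φ=1); (ψ=1, φ=0); (ψ=0, φ=1).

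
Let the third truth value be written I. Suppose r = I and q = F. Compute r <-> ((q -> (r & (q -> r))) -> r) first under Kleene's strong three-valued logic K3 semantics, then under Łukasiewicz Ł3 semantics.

I; T

In Kleene's strong three-valued logic K3: q -> r = F -> I = T
r & (q -> r) = I & T = I
q -> (r & (q -> r)) = F -> I = T
(q -> (r & (q -> r))) -> r = T -> I = I
r <-> ((q -> (r & (q -> r))) -> r) = I <-> I = I
In Łukasiewicz Ł3: q -> r = F -> I = T  [min(1, 1−0+½)]
r & (q -> r) = I & T = I
q -> (r & (q -> r)) = F -> I = T
(q -> (r & (q -> r))) -> r = T -> I = I
r <-> ((q -> (r & (q -> r))) -> r) = I <-> I = T
They differ because Kleene's strong three-valued logic K3 and Łukasiewicz Ł3 treat I differently under implication.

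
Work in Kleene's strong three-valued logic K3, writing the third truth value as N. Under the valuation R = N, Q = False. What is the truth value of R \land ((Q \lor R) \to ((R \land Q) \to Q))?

Q \lor R = False \lor N = N
R \land Q = N \land False = False
(R \land Q) \to Q = False \to False = True
(Q \lor R) \to ((R \land Q) \to Q) = N \to True = True  [\lnot N \lor True]
R \land ((Q \lor R) \to ((R \land Q) \to Q)) = N \land True = N

N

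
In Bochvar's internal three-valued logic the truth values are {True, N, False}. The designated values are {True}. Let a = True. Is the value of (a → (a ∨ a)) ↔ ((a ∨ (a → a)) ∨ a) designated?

Yes

a ∨ a = True ∨ True = True
a → (a ∨ a) = True → True = True
a → a = True → True = True
a ∨ (a → a) = True ∨ True = True
(a ∨ (a → a)) ∨ a = True ∨ True = True
(a → (a ∨ a)) ↔ ((a ∨ (a → a)) ∨ a) = True ↔ True = True
True ∈ {True}.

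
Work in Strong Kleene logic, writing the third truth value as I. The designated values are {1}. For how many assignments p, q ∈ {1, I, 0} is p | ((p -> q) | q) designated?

7

Of the 9 assignments, 7 give a value in {1}.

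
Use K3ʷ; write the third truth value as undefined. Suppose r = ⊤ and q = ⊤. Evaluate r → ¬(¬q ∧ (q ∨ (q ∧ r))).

¬q = ¬⊤ = ⊥
q ∧ r = ⊤ ∧ ⊤ = ⊤
q ∨ (q ∧ r) = ⊤ ∨ ⊤ = ⊤
¬q ∧ (q ∨ (q ∧ r)) = ⊥ ∧ ⊤ = ⊥
¬(¬q ∧ (q ∨ (q ∧ r))) = ¬⊥ = ⊤
r → ¬(¬q ∧ (q ∨ (q ∧ r))) = ⊤ → ⊤ = ⊤

⊤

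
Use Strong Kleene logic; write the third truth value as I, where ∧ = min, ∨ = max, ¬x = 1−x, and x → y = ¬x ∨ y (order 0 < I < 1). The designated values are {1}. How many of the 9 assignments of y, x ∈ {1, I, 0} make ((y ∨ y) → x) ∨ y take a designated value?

Of the 9 assignments, 7 give a value in {1}.

7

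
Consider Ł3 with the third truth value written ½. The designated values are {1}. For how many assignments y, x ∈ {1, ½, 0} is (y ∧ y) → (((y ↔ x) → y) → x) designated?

Of the 9 assignments, 6 give a value in {1}.

6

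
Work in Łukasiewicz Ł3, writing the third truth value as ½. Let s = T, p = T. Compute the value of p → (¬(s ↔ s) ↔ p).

F

s ↔ s = T ↔ T = T
¬(s ↔ s) = ¬T = F
¬(s ↔ s) ↔ p = F ↔ T = F
p → (¬(s ↔ s) ↔ p) = T → F = F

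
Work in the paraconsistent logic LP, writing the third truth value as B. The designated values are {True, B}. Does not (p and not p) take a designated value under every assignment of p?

Every assignment of p over {True, B, False} gives a value in {True, B}.
In particular, with p=B: not (p and not p) = B.

Yes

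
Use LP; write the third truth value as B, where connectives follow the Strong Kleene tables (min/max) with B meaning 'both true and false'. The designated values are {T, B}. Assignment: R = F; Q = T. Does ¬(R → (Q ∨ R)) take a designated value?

No

Q ∨ R = T ∨ F = T
R → (Q ∨ R) = F → T = T
¬(R → (Q ∨ R)) = ¬T = F
F ∉ {T, B}.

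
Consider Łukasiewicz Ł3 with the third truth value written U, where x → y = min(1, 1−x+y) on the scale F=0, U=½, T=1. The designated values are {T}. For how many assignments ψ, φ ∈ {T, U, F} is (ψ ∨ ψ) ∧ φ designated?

Designated under: (ψ=T, φ=T).

1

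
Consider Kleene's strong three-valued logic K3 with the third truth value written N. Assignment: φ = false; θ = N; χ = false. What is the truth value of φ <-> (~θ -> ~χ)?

~θ = ~N = N
~χ = ~false = true
~θ -> ~χ = N -> true = true  [~N | true]
φ <-> (~θ -> ~χ) = false <-> true = false

false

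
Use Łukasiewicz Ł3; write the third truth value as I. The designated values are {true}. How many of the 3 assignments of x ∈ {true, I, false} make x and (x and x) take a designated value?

1

x=true: true ✓
x=I: I ·
x=false: false ·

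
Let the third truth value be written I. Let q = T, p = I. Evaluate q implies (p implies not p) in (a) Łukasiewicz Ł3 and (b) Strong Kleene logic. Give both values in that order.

T; I

In Łukasiewicz Ł3: not p = not I = I
p implies not p = I implies I = T  [min(1, 1−½+½)]
q implies (p implies not p) = T implies T = T
In Strong Kleene logic: not p = not I = I
p implies not p = I implies I = I  [not I or I]
q implies (p implies not p) = T implies I = I
They differ because Łukasiewicz Ł3 and Strong Kleene logic treat I differently under implication.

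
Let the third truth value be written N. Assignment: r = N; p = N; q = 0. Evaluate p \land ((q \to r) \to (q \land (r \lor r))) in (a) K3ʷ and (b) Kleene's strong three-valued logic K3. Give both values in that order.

N; 0

In K3ʷ: q \to r = 0 \to N = N  [any arg is the third value ⇒ result is the third value]
r \lor r = N \lor N = N
q \land (r \lor r) = 0 \land N = N
(q \to r) \to (q \land (r \lor r)) = N \to N = N
p \land ((q \to r) \to (q \land (r \lor r))) = N \land N = N
In Kleene's strong three-valued logic K3: q \to r = 0 \to N = 1  [\lnot 0 \lor N]
r \lor r = N \lor N = N
q \land (r \lor r) = 0 \land N = 0
(q \to r) \to (q \land (r \lor r)) = 1 \to 0 = 0
p \land ((q \to r) \to (q \land (r \lor r))) = N \land 0 = 0
They differ because K3ʷ and Kleene's strong three-valued logic K3 treat N differently under the binary connectives.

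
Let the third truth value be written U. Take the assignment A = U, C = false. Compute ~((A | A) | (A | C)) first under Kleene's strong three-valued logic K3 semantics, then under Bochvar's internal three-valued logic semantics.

In Kleene's strong three-valued logic K3: A | A = U | U = U
A | C = U | false = U
(A | A) | (A | C) = U | U = U
~((A | A) | (A | C)) = ~U = U
In Bochvar's internal three-valued logic: A | A = U | U = U
A | C = U | false = U
(A | A) | (A | C) = U | U = U
~((A | A) | (A | C)) = ~U = U

U; U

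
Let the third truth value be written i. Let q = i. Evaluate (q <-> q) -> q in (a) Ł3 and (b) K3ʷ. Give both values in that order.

i; i

In Ł3: q <-> q = i <-> i = ⊤  [1 − |½−½|]
(q <-> q) -> q = ⊤ -> i = i
In K3ʷ: q <-> q = i <-> i = i
(q <-> q) -> q = i -> i = i  [any arg is the third value ⇒ result is the third value]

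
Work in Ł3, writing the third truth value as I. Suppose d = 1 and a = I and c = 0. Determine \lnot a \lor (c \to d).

1

\lnot a = \lnot I = I
c \to d = 0 \to 1 = 1
\lnot a \lor (c \to d) = I \lor 1 = 1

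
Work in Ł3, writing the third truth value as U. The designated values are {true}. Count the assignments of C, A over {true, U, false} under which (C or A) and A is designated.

Designated under: (C=true, A=true); (C=U, A=true); (C=false, A=true).

3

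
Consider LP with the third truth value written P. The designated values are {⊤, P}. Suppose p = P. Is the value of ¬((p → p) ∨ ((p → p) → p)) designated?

Yes

p → p = P → P = P  [¬P ∨ P]
p → p = P → P = P
(p → p) → p = P → P = P
(p → p) ∨ ((p → p) → p) = P ∨ P = P
¬((p → p) ∨ ((p → p) → p)) = ¬P = P
P ∈ {⊤, P}.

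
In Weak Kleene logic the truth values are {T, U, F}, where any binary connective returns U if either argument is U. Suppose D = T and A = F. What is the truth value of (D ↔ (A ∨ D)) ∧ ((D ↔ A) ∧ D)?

A ∨ D = F ∨ T = T
D ↔ (A ∨ D) = T ↔ T = T
D ↔ A = T ↔ F = F
(D ↔ A) ∧ D = F ∧ T = F
(D ↔ (A ∨ D)) ∧ ((D ↔ A) ∧ D) = T ∧ F = F

F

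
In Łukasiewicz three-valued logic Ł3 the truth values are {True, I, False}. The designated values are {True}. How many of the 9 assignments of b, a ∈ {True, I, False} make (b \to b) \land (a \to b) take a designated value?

Of the 9 assignments, 6 give a value in {True}.

6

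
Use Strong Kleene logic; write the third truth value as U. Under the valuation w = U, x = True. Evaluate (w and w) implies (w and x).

U

w and w = U and U = U
w and x = U and True = U
(w and w) implies (w and x) = U implies U = U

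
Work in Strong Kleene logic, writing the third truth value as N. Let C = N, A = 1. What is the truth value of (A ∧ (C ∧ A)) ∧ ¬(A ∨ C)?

0

C ∧ A = N ∧ 1 = N
A ∧ (C ∧ A) = 1 ∧ N = N
A ∨ C = 1 ∨ N = 1
¬(A ∨ C) = ¬1 = 0
(A ∧ (C ∧ A)) ∧ ¬(A ∨ C) = N ∧ 0 = 0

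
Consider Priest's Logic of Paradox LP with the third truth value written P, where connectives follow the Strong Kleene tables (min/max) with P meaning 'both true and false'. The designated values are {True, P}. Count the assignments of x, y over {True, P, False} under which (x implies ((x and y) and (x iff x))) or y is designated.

8

Of the 9 assignments, 8 give a value in {True, P}.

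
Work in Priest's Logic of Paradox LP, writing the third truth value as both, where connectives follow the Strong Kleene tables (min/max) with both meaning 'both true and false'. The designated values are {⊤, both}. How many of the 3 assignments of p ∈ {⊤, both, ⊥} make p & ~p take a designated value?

p=⊤: ⊥ ·
p=both: both ✓
p=⊥: ⊥ ·

1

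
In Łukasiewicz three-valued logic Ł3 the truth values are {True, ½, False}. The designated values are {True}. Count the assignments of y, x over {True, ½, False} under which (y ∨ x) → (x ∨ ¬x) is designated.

8

Of the 9 assignments, 8 give a value in {True}.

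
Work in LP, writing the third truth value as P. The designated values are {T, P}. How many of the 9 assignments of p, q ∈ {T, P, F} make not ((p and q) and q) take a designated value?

Of the 9 assignments, 8 give a value in {T, P}.

8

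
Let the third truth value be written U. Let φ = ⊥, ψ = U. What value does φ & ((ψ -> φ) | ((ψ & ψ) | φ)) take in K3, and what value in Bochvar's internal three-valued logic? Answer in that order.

In K3: ψ -> φ = U -> ⊥ = U  [~U | ⊥]
ψ & ψ = U & U = U
(ψ & ψ) | φ = U | ⊥ = U
(ψ -> φ) | ((ψ & ψ) | φ) = U | U = U
φ & ((ψ -> φ) | ((ψ & ψ) | φ)) = ⊥ & U = ⊥
In Bochvar's internal three-valued logic: ψ -> φ = U -> ⊥ = U
ψ & ψ = U & U = U
(ψ & ψ) | φ = U | ⊥ = U
(ψ -> φ) | ((ψ & ψ) | φ) = U | U = U
φ & ((ψ -> φ) | ((ψ & ψ) | φ)) = ⊥ & U = U
They differ because K3 and Bochvar's internal three-valued logic treat U differently under the binary connectives.

⊥; U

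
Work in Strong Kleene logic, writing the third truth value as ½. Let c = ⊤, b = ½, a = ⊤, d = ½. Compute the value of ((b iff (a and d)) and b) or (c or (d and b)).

⊤

a and d = ⊤ and ½ = ½
b iff (a and d) = ½ iff ½ = ½
(b iff (a and d)) and b = ½ and ½ = ½
d and b = ½ and ½ = ½
c or (d and b) = ⊤ or ½ = ⊤
((b iff (a and d)) and b) or (c or (d and b)) = ½ or ⊤ = ⊤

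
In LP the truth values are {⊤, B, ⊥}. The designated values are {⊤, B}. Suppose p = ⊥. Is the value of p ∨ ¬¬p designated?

No

¬p = ¬⊥ = ⊤
¬¬p = ¬⊤ = ⊥
p ∨ ¬¬p = ⊥ ∨ ⊥ = ⊥
⊥ ∉ {⊤, B}.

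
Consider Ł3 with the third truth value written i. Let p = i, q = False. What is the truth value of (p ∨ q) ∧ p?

i

p ∨ q = i ∨ False = i
(p ∨ q) ∧ p = i ∧ i = i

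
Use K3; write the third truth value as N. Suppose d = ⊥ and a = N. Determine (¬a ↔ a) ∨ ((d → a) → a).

¬a = ¬N = N
¬a ↔ a = N ↔ N = N
d → a = ⊥ → N = ⊤
(d → a) → a = ⊤ → N = N
(¬a ↔ a) ∨ ((d → a) → a) = N ∨ N = N

N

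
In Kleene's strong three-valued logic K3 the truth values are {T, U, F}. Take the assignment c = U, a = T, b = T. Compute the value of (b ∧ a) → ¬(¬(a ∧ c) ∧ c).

b ∧ a = T ∧ T = T
a ∧ c = T ∧ U = U
¬(a ∧ c) = ¬U = U
¬(a ∧ c) ∧ c = U ∧ U = U
¬(¬(a ∧ c) ∧ c) = ¬U = U
(b ∧ a) → ¬(¬(a ∧ c) ∧ c) = T → U = U  [¬T ∨ U]

U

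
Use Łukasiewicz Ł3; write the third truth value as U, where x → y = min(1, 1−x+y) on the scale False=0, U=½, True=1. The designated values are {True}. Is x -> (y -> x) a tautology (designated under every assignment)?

Every assignment of x, y over {True, U, False} gives a value in {True}.
In particular, with x=U, y=U: x -> (y -> x) = True.

Yes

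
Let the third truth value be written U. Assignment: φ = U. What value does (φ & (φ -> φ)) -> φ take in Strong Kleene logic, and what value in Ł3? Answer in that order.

U; ⊤

In Strong Kleene logic: φ -> φ = U -> U = U
φ & (φ -> φ) = U & U = U
(φ & (φ -> φ)) -> φ = U -> U = U
In Ł3: φ -> φ = U -> U = ⊤  [min(1, 1−½+½)]
φ & (φ -> φ) = U & ⊤ = U
(φ & (φ -> φ)) -> φ = U -> U = ⊤
They differ because Strong Kleene logic and Ł3 treat U differently under implication.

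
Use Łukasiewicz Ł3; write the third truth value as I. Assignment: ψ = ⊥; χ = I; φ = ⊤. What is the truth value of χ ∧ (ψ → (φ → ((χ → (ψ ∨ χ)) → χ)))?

I

ψ ∨ χ = ⊥ ∨ I = I
χ → (ψ ∨ χ) = I → I = ⊤  [min(1, 1−½+½)]
(χ → (ψ ∨ χ)) → χ = ⊤ → I = I
φ → ((χ → (ψ ∨ χ)) → χ) = ⊤ → I = I
ψ → (φ → ((χ → (ψ ∨ χ)) → χ)) = ⊥ → I = ⊤
χ ∧ (ψ → (φ → ((χ → (ψ ∨ χ)) → χ))) = I ∧ ⊤ = I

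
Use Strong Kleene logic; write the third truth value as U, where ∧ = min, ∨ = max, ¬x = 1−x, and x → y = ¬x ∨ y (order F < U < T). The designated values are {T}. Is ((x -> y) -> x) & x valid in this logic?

Countermodel: x=U, y=T gives U, which is not designated.

No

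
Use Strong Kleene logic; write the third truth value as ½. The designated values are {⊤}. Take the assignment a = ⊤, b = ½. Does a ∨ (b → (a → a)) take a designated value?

a → a = ⊤ → ⊤ = ⊤
b → (a → a) = ½ → ⊤ = ⊤  [¬½ ∨ ⊤]
a ∨ (b → (a → a)) = ⊤ ∨ ⊤ = ⊤
⊤ ∈ {⊤}.

Yes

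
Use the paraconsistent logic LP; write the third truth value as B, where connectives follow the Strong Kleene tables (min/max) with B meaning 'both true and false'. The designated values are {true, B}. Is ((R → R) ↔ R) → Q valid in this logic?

No

Countermodel: R=true, Q=false gives false, which is not designated.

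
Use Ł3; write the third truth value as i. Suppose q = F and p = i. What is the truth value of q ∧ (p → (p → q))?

p → q = i → F = i  [min(1, 1−½+0)]
p → (p → q) = i → i = T
q ∧ (p → (p → q)) = F ∧ T = F

F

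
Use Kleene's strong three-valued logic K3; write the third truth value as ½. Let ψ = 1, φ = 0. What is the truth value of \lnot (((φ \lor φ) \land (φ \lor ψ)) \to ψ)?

0

φ \lor φ = 0 \lor 0 = 0
φ \lor ψ = 0 \lor 1 = 1
(φ \lor φ) \land (φ \lor ψ) = 0 \land 1 = 0
((φ \lor φ) \land (φ \lor ψ)) \to ψ = 0 \to 1 = 1
\lnot (((φ \lor φ) \land (φ \lor ψ)) \to ψ) = \lnot 1 = 0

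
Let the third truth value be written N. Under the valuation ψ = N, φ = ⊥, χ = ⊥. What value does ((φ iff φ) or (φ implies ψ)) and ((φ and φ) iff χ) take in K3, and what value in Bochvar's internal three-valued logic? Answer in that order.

In K3: φ iff φ = ⊥ iff ⊥ = ⊤
φ implies ψ = ⊥ implies N = ⊤
(φ iff φ) or (φ implies ψ) = ⊤ or ⊤ = ⊤
φ and φ = ⊥ and ⊥ = ⊥
(φ and φ) iff χ = ⊥ iff ⊥ = ⊤
((φ iff φ) or (φ implies ψ)) and ((φ and φ) iff χ) = ⊤ and ⊤ = ⊤
In Bochvar's internal three-valued logic: φ iff φ = ⊥ iff ⊥ = ⊤
φ implies ψ = ⊥ implies N = N  [any arg is the third value ⇒ result is the third value]
(φ iff φ) or (φ implies ψ) = ⊤ or N = N
φ and φ = ⊥ and ⊥ = ⊥
(φ and φ) iff χ = ⊥ iff ⊥ = ⊤
((φ iff φ) or (φ implies ψ)) and ((φ and φ) iff χ) = N and ⊤ = N
They differ because K3 and Bochvar's internal three-valued logic treat N differently under the binary connectives.

⊤; N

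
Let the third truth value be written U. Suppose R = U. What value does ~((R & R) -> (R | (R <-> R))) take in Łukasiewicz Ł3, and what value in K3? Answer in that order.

In Łukasiewicz Ł3: R & R = U & U = U
R <-> R = U <-> U = True  [1 − |½−½|]
R | (R <-> R) = U | True = True
(R & R) -> (R | (R <-> R)) = U -> True = True
~((R & R) -> (R | (R <-> R))) = ~True = False
In K3: R & R = U & U = U
R <-> R = U <-> U = U
R | (R <-> R) = U | U = U
(R & R) -> (R | (R <-> R)) = U -> U = U  [~U | U]
~((R & R) -> (R | (R <-> R))) = ~U = U
They differ because Łukasiewicz Ł3 and K3 treat U differently under implication.

False; U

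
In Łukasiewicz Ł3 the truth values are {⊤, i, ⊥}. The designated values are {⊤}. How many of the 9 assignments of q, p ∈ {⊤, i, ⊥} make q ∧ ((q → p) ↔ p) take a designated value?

Designated under: (q=⊤, p=⊤); (q=⊤, p=i); (q=⊤, p=⊥).

3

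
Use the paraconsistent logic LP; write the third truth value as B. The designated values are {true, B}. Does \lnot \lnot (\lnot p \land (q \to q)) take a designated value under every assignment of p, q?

No

Countermodel: p=true, q=true gives false, which is not designated.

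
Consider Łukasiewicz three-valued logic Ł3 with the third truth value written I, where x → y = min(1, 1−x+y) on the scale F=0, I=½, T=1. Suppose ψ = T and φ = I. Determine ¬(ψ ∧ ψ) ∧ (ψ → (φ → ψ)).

F

ψ ∧ ψ = T ∧ T = T
¬(ψ ∧ ψ) = ¬T = F
φ → ψ = I → T = T  [min(1, 1−½+1)]
ψ → (φ → ψ) = T → T = T
¬(ψ ∧ ψ) ∧ (ψ → (φ → ψ)) = F ∧ T = F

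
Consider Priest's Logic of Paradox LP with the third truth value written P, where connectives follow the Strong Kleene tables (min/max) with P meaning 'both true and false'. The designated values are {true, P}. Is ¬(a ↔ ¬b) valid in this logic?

Countermodel: a=true, b=false gives false, which is not designated.

No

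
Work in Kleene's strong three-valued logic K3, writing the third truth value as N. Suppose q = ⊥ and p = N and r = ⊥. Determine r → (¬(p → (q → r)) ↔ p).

⊤

q → r = ⊥ → ⊥ = ⊤
p → (q → r) = N → ⊤ = ⊤  [¬N ∨ ⊤]
¬(p → (q → r)) = ¬⊤ = ⊥
¬(p → (q → r)) ↔ p = ⊥ ↔ N = N
r → (¬(p → (q → r)) ↔ p) = ⊥ → N = ⊤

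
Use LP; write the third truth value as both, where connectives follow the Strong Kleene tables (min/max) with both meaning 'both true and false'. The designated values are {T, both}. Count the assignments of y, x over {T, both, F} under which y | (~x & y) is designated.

6

Of the 9 assignments, 6 give a value in {T, both}.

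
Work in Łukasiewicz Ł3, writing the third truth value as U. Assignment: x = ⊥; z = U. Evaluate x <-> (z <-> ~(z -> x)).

⊥

z -> x = U -> ⊥ = U  [min(1, 1−½+0)]
~(z -> x) = ~U = U
z <-> ~(z -> x) = U <-> U = ⊤
x <-> (z <-> ~(z -> x)) = ⊥ <-> ⊤ = ⊥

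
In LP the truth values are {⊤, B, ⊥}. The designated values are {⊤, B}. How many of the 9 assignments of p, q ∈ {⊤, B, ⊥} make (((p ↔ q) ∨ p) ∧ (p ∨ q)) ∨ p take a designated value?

7

Of the 9 assignments, 7 give a value in {⊤, B}.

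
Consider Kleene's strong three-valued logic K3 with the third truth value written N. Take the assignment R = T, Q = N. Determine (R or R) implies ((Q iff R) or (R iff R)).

T

R or R = T or T = T
Q iff R = N iff T = N
R iff R = T iff T = T
(Q iff R) or (R iff R) = N or T = T
(R or R) implies ((Q iff R) or (R iff R)) = T implies T = T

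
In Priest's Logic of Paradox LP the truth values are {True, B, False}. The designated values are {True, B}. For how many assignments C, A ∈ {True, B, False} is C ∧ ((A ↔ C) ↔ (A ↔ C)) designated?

6

Of the 9 assignments, 6 give a value in {True, B}.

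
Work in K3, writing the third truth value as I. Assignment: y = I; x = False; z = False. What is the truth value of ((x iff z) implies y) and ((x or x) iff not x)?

x iff z = False iff False = True
(x iff z) implies y = True implies I = I  [not True or I]
x or x = False or False = False
not x = not False = True
(x or x) iff not x = False iff True = False
((x iff z) implies y) and ((x or x) iff not x) = I and False = False

False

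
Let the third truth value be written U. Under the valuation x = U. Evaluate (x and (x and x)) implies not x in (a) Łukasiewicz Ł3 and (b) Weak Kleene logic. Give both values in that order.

true; U

In Łukasiewicz Ł3: x and x = U and U = U
x and (x and x) = U and U = U
not x = not U = U
(x and (x and x)) implies not x = U implies U = true
In Weak Kleene logic: x and x = U and U = U
x and (x and x) = U and U = U
not x = not U = U
(x and (x and x)) implies not x = U implies U = U  [any arg is the third value ⇒ result is the third value]
They differ because Łukasiewicz Ł3 and Weak Kleene logic treat U differently under the binary connectives.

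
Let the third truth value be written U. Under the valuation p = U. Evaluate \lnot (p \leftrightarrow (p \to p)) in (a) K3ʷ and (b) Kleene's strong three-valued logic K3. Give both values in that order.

U; U

In K3ʷ: p \to p = U \to U = U
p \leftrightarrow (p \to p) = U \leftrightarrow U = U
\lnot (p \leftrightarrow (p \to p)) = \lnot U = U
In Kleene's strong three-valued logic K3: p \to p = U \to U = U  [\lnot U \lor U]
p \leftrightarrow (p \to p) = U \leftrightarrow U = U
\lnot (p \leftrightarrow (p \to p)) = \lnot U = U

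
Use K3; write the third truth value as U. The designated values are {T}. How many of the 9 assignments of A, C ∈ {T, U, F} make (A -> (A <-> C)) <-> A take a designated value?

1

Designated under: (A=T, C=T).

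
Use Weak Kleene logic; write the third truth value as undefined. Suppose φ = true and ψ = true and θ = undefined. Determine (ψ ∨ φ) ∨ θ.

ψ ∨ φ = true ∨ true = true
(ψ ∨ φ) ∨ θ = true ∨ undefined = undefined

undefined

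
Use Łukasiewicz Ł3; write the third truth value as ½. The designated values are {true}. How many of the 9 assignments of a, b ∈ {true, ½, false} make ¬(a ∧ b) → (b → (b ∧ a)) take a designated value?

Of the 9 assignments, 7 give a value in {true}.

7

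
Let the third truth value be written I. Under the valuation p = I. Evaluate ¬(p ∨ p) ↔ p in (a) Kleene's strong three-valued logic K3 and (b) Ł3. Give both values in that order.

I; True

In Kleene's strong three-valued logic K3: p ∨ p = I ∨ I = I
¬(p ∨ p) = ¬I = I
¬(p ∨ p) ↔ p = I ↔ I = I
In Ł3: p ∨ p = I ∨ I = I
¬(p ∨ p) = ¬I = I
¬(p ∨ p) ↔ p = I ↔ I = True
They differ because Kleene's strong three-valued logic K3 and Ł3 treat I differently under implication.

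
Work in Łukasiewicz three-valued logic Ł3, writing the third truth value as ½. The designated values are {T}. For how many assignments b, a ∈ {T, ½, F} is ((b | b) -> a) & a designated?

Designated under: (b=T, a=T); (b=½, a=T); (b=F, a=T).

3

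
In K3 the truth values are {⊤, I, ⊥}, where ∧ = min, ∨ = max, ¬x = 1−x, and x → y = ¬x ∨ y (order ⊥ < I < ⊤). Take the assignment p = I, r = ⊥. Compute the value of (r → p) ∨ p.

r → p = ⊥ → I = ⊤  [¬⊥ ∨ I]
(r → p) ∨ p = ⊤ ∨ I = ⊤

⊤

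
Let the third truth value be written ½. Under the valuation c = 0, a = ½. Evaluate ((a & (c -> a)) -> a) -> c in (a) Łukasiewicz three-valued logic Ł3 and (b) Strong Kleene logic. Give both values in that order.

In Łukasiewicz three-valued logic Ł3: c -> a = 0 -> ½ = 1
a & (c -> a) = ½ & 1 = ½
(a & (c -> a)) -> a = ½ -> ½ = 1
((a & (c -> a)) -> a) -> c = 1 -> 0 = 0
In Strong Kleene logic: c -> a = 0 -> ½ = 1
a & (c -> a) = ½ & 1 = ½
(a & (c -> a)) -> a = ½ -> ½ = ½
((a & (c -> a)) -> a) -> c = ½ -> 0 = ½
They differ because Łukasiewicz three-valued logic Ł3 and Strong Kleene logic treat ½ differently under implication.

0; ½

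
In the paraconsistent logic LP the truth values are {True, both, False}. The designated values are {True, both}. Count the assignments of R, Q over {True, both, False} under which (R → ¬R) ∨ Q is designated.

8

Of the 9 assignments, 8 give a value in {True, both}.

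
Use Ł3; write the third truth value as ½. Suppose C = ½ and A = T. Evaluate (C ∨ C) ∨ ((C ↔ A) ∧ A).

C ∨ C = ½ ∨ ½ = ½
C ↔ A = ½ ↔ T = ½
(C ↔ A) ∧ A = ½ ∧ T = ½
(C ∨ C) ∨ ((C ↔ A) ∧ A) = ½ ∨ ½ = ½

½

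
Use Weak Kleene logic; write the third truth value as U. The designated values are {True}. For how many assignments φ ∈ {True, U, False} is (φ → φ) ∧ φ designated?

1

φ=True: True ✓
φ=U: U ·
φ=False: False ·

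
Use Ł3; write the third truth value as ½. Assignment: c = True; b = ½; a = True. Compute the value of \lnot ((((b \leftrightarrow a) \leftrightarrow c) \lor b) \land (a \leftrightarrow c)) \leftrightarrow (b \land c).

True

b \leftrightarrow a = ½ \leftrightarrow True = ½
(b \leftrightarrow a) \leftrightarrow c = ½ \leftrightarrow True = ½
((b \leftrightarrow a) \leftrightarrow c) \lor b = ½ \lor ½ = ½
a \leftrightarrow c = True \leftrightarrow True = True
(((b \leftrightarrow a) \leftrightarrow c) \lor b) \land (a \leftrightarrow c) = ½ \land True = ½
\lnot ((((b \leftrightarrow a) \leftrightarrow c) \lor b) \land (a \leftrightarrow c)) = \lnot ½ = ½
b \land c = ½ \land True = ½
\lnot ((((b \leftrightarrow a) \leftrightarrow c) \lor b) \land (a \leftrightarrow c)) \leftrightarrow (b \land c) = ½ \leftrightarrow ½ = True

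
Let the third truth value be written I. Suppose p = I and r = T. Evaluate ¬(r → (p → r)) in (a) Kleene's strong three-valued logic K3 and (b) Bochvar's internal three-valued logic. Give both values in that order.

F; I

In Kleene's strong three-valued logic K3: p → r = I → T = T  [¬I ∨ T]
r → (p → r) = T → T = T
¬(r → (p → r)) = ¬T = F
In Bochvar's internal three-valued logic: p → r = I → T = I  [any arg is the third value ⇒ result is the third value]
r → (p → r) = T → I = I
¬(r → (p → r)) = ¬I = I
They differ because Kleene's strong three-valued logic K3 and Bochvar's internal three-valued logic treat I differently under the binary connectives.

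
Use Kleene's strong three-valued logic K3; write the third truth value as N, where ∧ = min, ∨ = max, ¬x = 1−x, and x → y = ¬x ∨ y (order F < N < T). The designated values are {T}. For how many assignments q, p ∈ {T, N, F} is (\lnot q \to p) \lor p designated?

Of the 9 assignments, 5 give a value in {T}.

5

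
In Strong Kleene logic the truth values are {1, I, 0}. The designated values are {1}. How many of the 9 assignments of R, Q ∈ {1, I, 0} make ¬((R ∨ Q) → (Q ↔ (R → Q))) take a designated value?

0

Of the 9 assignments, 0 give a value in {1}.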